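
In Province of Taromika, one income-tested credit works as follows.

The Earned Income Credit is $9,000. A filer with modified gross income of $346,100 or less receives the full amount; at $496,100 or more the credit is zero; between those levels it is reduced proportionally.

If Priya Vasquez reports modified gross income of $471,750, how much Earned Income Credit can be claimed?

Earned Income Credit: $471,750 is $125,650 into a $150,000 phase-out range, leaving 24,350/150,000 of the credit: $9,000 × 24,350/150,000 = $1,461.

$1,461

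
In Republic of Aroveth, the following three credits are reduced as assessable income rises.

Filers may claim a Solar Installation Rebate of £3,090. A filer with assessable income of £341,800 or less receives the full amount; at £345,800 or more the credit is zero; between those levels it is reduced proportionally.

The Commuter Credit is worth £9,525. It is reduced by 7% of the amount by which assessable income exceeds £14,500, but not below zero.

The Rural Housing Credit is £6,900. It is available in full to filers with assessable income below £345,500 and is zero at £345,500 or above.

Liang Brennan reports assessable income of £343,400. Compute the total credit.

Solar Installation Rebate: £343,400 is £1,600 into a £4,000 phase-out range, leaving 2,400/4,000 of the credit: £3,090 × 2,400/4,000 = £1,854.
Commuter Credit: 7% of the £328,900 excess over £14,500 is £23,023 ≥ base, so the credit is £0.
Rural Housing Credit: £343,400 is below the £345,500 cutoff, so the full £6,900 applies.
Total: £1,854 + £0 + £6,900 = £8,754.

£8,754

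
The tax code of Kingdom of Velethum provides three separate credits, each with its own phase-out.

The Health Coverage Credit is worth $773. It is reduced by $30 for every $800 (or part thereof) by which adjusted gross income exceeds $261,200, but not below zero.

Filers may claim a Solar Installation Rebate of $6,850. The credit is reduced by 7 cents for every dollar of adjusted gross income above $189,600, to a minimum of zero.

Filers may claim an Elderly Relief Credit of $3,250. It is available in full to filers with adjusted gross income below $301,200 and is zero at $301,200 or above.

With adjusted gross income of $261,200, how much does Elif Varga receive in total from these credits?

$5,861

Health Coverage Credit: $261,200 is at or below the $261,200 threshold, so the full $773 applies.
Solar Installation Rebate: 7% of the $71,600 excess over $189,600 is $5,012; credit = $6,850 − $5,012 = $1,838.
Elderly Relief Credit: $261,200 is below the $301,200 cutoff, so the full $3,250 applies.
Total: $773 + $1,838 + $3,250 = $5,861.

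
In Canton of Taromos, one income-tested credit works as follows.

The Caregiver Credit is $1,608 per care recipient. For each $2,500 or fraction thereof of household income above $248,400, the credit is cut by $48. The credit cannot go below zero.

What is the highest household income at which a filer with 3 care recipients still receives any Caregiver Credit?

Full credit = 3 × $1,608 = $4,824.
After 100 increments the reduction is 100 × $48 = $4,800, leaving $24; one more increment wipes it out. Increment 100 ends at excess 100 × $2,500 = $250,000, so the highest qualifying income is $248,400 + $250,000 = $498,400.

$498,400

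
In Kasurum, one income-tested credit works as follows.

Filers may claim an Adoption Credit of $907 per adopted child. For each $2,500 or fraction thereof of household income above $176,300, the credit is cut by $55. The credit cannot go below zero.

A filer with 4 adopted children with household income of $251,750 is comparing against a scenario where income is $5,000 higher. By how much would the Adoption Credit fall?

At $251,750 — base = 4 × $907 = $3,628. income exceeds $176,300 by $75,450, which is 31 full-or-partial $2,500 increments; reduction = 31 × $55 = $1,705, leaving $1,923.
At $256,750 — base = 4 × $907 = $3,628. income exceeds $176,300 by $80,450, which is 33 full-or-partial $2,500 increments; reduction = 33 × $55 = $1,815, leaving $1,813.
Lost: $1,923 − $1,813 = $110.

$110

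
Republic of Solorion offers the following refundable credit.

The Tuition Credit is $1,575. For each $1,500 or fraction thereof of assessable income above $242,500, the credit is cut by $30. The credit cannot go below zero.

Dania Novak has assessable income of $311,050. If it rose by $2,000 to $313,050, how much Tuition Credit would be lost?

$60

At $311,050 — income exceeds $242,500 by $68,550, which is 46 full-or-partial $1,500 increments; reduction = 46 × $30 = $1,380, leaving $195.
At $313,050 — income exceeds $242,500 by $70,550, which is 48 full-or-partial $1,500 increments; reduction = 48 × $30 = $1,440, leaving $135.
Lost: $195 − $135 = $60.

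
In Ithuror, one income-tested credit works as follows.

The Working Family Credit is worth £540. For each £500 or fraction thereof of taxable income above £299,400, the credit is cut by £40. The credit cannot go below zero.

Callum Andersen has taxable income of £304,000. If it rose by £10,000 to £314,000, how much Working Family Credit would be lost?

£140

At £304,000 — income exceeds £299,400 by £4,600, which is 10 full-or-partial £500 increments; reduction = 10 × £40 = £400, leaving £140.
At £314,000 — income exceeds £299,400 by £14,600 → 30 increments × £40 = £1,200 ≥ base, so the credit is £0.
Lost: £140 − £0 = £140.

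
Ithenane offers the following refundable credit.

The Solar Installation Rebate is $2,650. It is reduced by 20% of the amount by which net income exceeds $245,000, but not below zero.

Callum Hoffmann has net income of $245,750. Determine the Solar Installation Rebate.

$2,500

Solar Installation Rebate: 20% of the $750 excess over $245,000 is $150; credit = $2,650 − $150 = $2,500.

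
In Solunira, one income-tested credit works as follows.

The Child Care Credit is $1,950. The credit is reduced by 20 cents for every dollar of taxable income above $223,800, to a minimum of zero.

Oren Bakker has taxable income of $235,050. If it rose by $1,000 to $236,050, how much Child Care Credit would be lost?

At $235,050 — 20% of the $11,250 excess over $223,800 is $2,250 ≥ base, so the credit is $0.
At $236,050 — 20% of the $12,250 excess over $223,800 is $2,450 ≥ base, so the credit is $0.
Lost: $0 − $0 = $0.

$0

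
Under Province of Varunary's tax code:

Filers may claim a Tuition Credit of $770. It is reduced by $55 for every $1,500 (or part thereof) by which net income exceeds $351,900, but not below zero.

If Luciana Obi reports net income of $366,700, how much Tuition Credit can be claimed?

Tuition Credit: income exceeds $351,900 by $14,800, which is 10 full-or-partial $1,500 increments; reduction = 10 × $55 = $550, leaving $220.

$220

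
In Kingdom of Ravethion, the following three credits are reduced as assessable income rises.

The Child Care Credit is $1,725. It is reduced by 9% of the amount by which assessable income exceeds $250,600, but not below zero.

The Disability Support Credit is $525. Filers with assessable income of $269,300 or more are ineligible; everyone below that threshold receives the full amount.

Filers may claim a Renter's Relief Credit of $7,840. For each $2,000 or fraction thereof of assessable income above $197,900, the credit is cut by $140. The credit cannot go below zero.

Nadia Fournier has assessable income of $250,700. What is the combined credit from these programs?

$6,301

Child Care Credit: 9% of the $100 excess over $250,600 is $9; credit = $1,725 − $9 = $1,716.
Disability Support Credit: $250,700 is below the $269,300 cutoff, so the full $525 applies.
Renter's Relief Credit: income exceeds $197,900 by $52,800, which is 27 full-or-partial $2,000 increments; reduction = 27 × $140 = $3,780, leaving $4,060.
Total: $1,716 + $525 + $4,060 = $6,301.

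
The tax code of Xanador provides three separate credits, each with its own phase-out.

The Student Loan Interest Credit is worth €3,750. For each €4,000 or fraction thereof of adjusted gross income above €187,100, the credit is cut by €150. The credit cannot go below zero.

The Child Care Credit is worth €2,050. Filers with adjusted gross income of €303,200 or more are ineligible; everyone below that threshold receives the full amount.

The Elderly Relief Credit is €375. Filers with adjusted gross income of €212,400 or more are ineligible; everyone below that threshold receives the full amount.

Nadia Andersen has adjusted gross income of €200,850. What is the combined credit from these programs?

€5,575

Student Loan Interest Credit: income exceeds €187,100 by €13,750, which is 4 full-or-partial €4,000 increments; reduction = 4 × €150 = €600, leaving €3,150.
Child Care Credit: €200,850 is below the €303,200 cutoff, so the full €2,050 applies.
Elderly Relief Credit: €200,850 is below the €212,400 cutoff, so the full €375 applies.
Total: €3,150 + €2,050 + €375 = €5,575.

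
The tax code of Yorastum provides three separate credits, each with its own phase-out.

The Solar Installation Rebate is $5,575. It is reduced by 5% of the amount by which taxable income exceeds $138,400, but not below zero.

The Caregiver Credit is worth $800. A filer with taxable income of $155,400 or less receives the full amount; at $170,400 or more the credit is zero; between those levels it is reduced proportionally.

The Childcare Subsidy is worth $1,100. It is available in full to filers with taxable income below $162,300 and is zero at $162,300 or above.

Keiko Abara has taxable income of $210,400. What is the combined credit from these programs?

Solar Installation Rebate: 5% of the $72,000 excess over $138,400 is $3,600; credit = $5,575 − $3,600 = $1,975.
Caregiver Credit: $210,400 is at or above $170,400, so the credit is $0.
Childcare Subsidy: $210,400 meets or exceeds the $162,300 cutoff, so the credit is $0.
Total: $1,975 + $0 + $0 = $1,975.

$1,975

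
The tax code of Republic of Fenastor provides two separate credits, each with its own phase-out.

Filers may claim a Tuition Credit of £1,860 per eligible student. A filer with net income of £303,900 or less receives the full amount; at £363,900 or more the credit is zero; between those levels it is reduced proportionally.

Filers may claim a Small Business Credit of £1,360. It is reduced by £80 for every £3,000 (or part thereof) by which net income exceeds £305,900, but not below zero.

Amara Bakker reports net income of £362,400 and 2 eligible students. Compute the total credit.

£93

Tuition Credit: base = 2 × £1,860 = £3,720. £362,400 is £58,500 into a £60,000 phase-out range, leaving 1,500/60,000 of the credit: £3,720 × 1,500/60,000 = £93.
Small Business Credit: income exceeds £305,900 by £56,500 → 19 increments × £80 = £1,520 ≥ base, so the credit is £0.
Total: £93 + £0 = £93.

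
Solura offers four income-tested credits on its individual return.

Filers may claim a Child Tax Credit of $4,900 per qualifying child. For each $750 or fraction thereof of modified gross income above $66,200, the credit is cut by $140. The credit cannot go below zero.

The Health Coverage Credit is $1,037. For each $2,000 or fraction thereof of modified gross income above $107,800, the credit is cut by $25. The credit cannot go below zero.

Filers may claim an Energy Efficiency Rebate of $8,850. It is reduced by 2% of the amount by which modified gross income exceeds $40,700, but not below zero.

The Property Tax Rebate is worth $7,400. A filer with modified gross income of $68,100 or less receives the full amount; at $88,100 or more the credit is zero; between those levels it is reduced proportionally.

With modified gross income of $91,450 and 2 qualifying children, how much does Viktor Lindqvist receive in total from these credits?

$13,912

Child Tax Credit: base = 2 × $4,900 = $9,800. income exceeds $66,200 by $25,250, which is 34 full-or-partial $750 increments; reduction = 34 × $140 = $4,760, leaving $5,040.
Health Coverage Credit: $91,450 is at or below the $107,800 threshold, so the full $1,037 applies.
Energy Efficiency Rebate: 2% of the $50,750 excess over $40,700 is $1,015; credit = $8,850 − $1,015 = $7,835.
Property Tax Rebate: $91,450 is at or above $88,100, so the credit is $0.
Total: $5,040 + $1,037 + $7,835 + $0 = $13,912.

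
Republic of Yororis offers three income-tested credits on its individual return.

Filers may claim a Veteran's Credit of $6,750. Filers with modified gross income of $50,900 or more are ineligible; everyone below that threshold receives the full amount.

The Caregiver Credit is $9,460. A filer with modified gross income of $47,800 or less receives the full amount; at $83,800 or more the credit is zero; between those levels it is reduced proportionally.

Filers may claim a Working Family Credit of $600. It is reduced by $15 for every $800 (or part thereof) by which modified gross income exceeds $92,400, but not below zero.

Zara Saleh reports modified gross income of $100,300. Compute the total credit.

Veteran's Credit: $100,300 meets or exceeds the $50,900 cutoff, so the credit is $0.
Caregiver Credit: $100,300 is at or above $83,800, so the credit is $0.
Working Family Credit: income exceeds $92,400 by $7,900, which is 10 full-or-partial $800 increments; reduction = 10 × $15 = $150, leaving $450.
Total: $0 + $0 + $450 = $450.

$450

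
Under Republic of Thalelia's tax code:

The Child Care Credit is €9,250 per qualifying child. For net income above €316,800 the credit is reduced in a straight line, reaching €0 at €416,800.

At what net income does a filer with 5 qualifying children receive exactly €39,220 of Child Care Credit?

€332,000

Full credit = 5 × €9,250 = €46,250.
€39,220 is 39,220/46,250 of the full €46,250, so 7,030/46,250 of the €100,000 range has been used: income = €316,800 + €100,000 × 7,030/46,250 = €332,000.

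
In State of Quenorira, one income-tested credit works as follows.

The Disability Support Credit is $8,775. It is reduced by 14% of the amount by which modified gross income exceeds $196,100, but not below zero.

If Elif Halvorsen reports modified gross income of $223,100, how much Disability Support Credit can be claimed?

$4,995

Disability Support Credit: 14% of the $27,000 excess over $196,100 is $3,780; credit = $8,775 − $3,780 = $4,995.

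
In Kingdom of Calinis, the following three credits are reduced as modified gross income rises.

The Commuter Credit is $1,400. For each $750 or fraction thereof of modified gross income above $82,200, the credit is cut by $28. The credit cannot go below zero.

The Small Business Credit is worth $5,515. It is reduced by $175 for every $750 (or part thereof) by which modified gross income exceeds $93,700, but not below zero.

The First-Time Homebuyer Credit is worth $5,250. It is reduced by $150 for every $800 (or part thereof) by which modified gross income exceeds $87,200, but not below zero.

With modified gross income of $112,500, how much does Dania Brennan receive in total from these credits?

$1,667

Commuter Credit: income exceeds $82,200 by $30,300, which is 41 full-or-partial $750 increments; reduction = 41 × $28 = $1,148, leaving $252.
Small Business Credit: income exceeds $93,700 by $18,800, which is 26 full-or-partial $750 increments; reduction = 26 × $175 = $4,550, leaving $965.
First-Time Homebuyer Credit: income exceeds $87,200 by $25,300, which is 32 full-or-partial $800 increments; reduction = 32 × $150 = $4,800, leaving $450.
Total: $252 + $965 + $450 = $1,667.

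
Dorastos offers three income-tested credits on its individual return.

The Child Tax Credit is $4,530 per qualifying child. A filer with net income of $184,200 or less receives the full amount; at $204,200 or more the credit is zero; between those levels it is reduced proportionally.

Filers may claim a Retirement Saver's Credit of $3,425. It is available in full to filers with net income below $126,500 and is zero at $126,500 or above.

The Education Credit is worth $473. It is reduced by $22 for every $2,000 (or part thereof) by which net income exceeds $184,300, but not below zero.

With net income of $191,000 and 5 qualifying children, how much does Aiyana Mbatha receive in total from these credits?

$15,334

Child Tax Credit: base = 5 × $4,530 = $22,650. $191,000 is $6,800 into a $20,000 phase-out range, leaving 13,200/20,000 of the credit: $22,650 × 13,200/20,000 = $14,949.
Retirement Saver's Credit: $191,000 meets or exceeds the $126,500 cutoff, so the credit is $0.
Education Credit: income exceeds $184,300 by $6,700, which is 4 full-or-partial $2,000 increments; reduction = 4 × $22 = $88, leaving $385.
Total: $14,949 + $0 + $385 = $15,334.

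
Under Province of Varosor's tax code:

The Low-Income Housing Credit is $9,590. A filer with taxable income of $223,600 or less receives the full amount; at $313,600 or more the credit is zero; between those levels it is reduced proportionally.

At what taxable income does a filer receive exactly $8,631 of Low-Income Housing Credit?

$232,600

$8,631 is 8,631/9,590 of the full $9,590, so 959/9,590 of the $90,000 range has been used: income = $223,600 + $90,000 × 959/9,590 = $232,600.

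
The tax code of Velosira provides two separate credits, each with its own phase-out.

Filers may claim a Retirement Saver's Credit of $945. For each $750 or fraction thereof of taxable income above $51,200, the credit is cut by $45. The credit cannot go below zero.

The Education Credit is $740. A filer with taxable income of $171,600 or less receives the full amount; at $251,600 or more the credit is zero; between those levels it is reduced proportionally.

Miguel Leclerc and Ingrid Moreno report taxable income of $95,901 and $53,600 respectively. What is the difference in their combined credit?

$765

Miguel ($95,901): Retirement Saver's Credit: income exceeds $51,200 by $44,701 → 60 increments × $45 = $2,700 ≥ base, so the credit is $0. Education Credit: $95,901 is at or below the $171,600 threshold, so the full $740 applies. total $0 + $740 = $740
Ingrid ($53,600): Retirement Saver's Credit: income exceeds $51,200 by $2,400, which is 4 full-or-partial $750 increments; reduction = 4 × $45 = $180, leaving $765. Education Credit: $53,600 is at or below the $171,600 threshold, so the full $740 applies. total $765 + $740 = $1,505
Difference: |$740 − $1,505| = $765.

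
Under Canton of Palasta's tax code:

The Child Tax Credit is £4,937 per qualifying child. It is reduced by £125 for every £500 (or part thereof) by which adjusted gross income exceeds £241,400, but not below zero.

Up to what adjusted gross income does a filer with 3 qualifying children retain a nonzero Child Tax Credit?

Full credit = 3 × £4,937 = £14,811.
After 118 increments the reduction is 118 × £125 = £14,750, leaving £61; one more increment wipes it out. Increment 118 ends at excess 118 × £500 = £59,000, so the highest qualifying income is £241,400 + £59,000 = £300,400.

£300,400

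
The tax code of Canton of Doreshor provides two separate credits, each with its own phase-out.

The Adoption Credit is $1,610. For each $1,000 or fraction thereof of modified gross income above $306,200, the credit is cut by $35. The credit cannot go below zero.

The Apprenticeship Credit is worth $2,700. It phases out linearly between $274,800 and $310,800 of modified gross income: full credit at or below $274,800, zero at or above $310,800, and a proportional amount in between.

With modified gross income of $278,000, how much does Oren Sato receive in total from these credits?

Adoption Credit: $278,000 is at or below the $306,200 threshold, so the full $1,610 applies.
Apprenticeship Credit: $278,000 is $3,200 into a $36,000 phase-out range, leaving 32,800/36,000 of the credit: $2,700 × 32,800/36,000 = $2,460.
Total: $1,610 + $2,460 = $4,070.

$4,070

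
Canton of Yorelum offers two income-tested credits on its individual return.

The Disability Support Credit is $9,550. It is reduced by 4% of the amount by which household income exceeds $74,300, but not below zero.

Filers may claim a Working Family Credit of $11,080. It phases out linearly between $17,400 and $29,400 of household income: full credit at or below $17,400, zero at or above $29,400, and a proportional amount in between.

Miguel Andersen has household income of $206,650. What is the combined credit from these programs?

Disability Support Credit: 4% of the $132,350 excess over $74,300 is $5,294; credit = $9,550 − $5,294 = $4,256.
Working Family Credit: $206,650 is at or above $29,400, so the credit is $0.
Total: $4,256 + $0 = $4,256.

$4,256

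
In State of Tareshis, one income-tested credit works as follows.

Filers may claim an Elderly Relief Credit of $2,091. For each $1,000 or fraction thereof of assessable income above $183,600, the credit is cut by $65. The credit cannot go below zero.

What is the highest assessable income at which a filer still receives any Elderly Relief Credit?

$215,600

After 32 increments the reduction is 32 × $65 = $2,080, leaving $11; one more increment wipes it out. Increment 32 ends at excess 32 × $1,000 = $32,000, so the highest qualifying income is $183,600 + $32,000 = $215,600.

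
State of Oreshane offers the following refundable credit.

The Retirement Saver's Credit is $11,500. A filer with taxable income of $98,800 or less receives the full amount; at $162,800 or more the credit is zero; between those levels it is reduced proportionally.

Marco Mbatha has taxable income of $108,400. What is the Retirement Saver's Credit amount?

Retirement Saver's Credit: $108,400 is $9,600 into a $64,000 phase-out range, leaving 54,400/64,000 of the credit: $11,500 × 54,400/64,000 = $9,775.

$9,775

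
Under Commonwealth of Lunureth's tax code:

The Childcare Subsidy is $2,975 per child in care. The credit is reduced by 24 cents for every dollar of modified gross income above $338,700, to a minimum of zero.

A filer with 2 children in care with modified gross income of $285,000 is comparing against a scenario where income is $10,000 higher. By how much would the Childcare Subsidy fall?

$0

At $285,000 — base = 2 × $2,975 = $5,950. $285,000 is at or below the $338,700 threshold, so the full $5,950 applies.
At $295,000 — base = 2 × $2,975 = $5,950. $295,000 is at or below the $338,700 threshold, so the full $5,950 applies.
Lost: $5,950 − $5,950 = $0.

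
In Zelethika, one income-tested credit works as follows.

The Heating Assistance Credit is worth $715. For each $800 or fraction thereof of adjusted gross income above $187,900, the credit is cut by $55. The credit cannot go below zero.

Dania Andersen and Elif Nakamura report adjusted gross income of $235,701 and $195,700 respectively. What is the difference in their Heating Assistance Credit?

$165

Dania ($235,701): Heating Assistance Credit: income exceeds $187,900 by $47,801 → 60 increments × $55 = $3,300 ≥ base, so the credit is $0.
Elif ($195,700): Heating Assistance Credit: income exceeds $187,900 by $7,800, which is 10 full-or-partial $800 increments; reduction = 10 × $55 = $550, leaving $165.
Difference: |$0 − $165| = $165.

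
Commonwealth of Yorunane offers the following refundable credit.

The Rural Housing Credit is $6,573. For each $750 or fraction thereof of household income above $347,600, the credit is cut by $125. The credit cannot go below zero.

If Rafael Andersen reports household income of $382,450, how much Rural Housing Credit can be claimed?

Rural Housing Credit: income exceeds $347,600 by $34,850, which is 47 full-or-partial $750 increments; reduction = 47 × $125 = $5,875, leaving $698.

$698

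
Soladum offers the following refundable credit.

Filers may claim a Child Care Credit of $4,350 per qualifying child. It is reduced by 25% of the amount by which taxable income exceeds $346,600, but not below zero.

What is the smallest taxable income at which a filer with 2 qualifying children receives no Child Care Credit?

$381,400

Full credit = 2 × $4,350 = $8,700.
The credit falls by 25% of each dollar above $346,600, so it reaches zero when the excess is $8,700 / 25% = $34,800: income = $346,600 + $34,800 = $381,400.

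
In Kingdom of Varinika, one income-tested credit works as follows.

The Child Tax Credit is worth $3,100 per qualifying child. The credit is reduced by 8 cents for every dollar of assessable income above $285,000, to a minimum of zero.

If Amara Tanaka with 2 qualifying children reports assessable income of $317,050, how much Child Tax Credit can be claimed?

Child Tax Credit: base = 2 × $3,100 = $6,200. 8% of the $32,050 excess over $285,000 is $2,564; credit = $6,200 − $2,564 = $3,636.

$3,636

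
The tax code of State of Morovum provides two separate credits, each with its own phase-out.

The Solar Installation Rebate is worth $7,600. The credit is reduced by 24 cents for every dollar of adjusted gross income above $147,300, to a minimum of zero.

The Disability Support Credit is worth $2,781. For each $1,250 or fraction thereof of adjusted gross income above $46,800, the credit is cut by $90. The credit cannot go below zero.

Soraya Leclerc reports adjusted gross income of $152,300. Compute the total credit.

$6,400

Solar Installation Rebate: 24% of the $5,000 excess over $147,300 is $1,200; credit = $7,600 − $1,200 = $6,400.
Disability Support Credit: income exceeds $46,800 by $105,500 → 85 increments × $90 = $7,650 ≥ base, so the credit is $0.
Total: $6,400 + $0 = $6,400.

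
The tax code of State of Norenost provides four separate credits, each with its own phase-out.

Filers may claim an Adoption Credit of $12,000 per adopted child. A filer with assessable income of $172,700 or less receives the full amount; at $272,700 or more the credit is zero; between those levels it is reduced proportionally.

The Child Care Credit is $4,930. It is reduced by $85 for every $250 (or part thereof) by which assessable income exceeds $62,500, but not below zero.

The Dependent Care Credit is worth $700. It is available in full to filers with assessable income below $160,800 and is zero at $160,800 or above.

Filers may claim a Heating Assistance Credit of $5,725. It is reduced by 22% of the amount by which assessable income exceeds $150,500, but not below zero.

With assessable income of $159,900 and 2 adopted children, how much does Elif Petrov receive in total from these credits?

$28,357

Adoption Credit: base = 2 × $12,000 = $24,000. $159,900 is at or below the $172,700 threshold, so the full $24,000 applies.
Child Care Credit: income exceeds $62,500 by $97,400 → 390 increments × $85 = $33,150 ≥ base, so the credit is $0.
Dependent Care Credit: $159,900 is below the $160,800 cutoff, so the full $700 applies.
Heating Assistance Credit: 22% of the $9,400 excess over $150,500 is $2,068; credit = $5,725 − $2,068 = $3,657.
Total: $24,000 + $0 + $700 + $3,657 = $28,357.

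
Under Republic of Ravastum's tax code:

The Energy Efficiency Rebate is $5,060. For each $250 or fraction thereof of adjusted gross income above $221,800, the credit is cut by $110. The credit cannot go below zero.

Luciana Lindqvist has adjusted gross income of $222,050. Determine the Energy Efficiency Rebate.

Energy Efficiency Rebate: income exceeds $221,800 by $250, which is 1 full-or-partial $250 increment; reduction = 1 × $110 = $110, leaving $4,950.

$4,950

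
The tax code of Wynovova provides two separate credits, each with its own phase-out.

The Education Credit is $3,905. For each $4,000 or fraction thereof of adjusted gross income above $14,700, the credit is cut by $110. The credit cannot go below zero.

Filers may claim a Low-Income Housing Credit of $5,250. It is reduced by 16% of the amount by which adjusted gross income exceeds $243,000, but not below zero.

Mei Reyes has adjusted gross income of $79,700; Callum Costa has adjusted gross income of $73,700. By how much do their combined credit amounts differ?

$220

Mei ($79,700): Education Credit: income exceeds $14,700 by $65,000, which is 17 full-or-partial $4,000 increments; reduction = 17 × $110 = $1,870, leaving $2,035. Low-Income Housing Credit: $79,700 is at or below the $243,000 threshold, so the full $5,250 applies. total $2,035 + $5,250 = $7,285
Callum ($73,700): Education Credit: income exceeds $14,700 by $59,000, which is 15 full-or-partial $4,000 increments; reduction = 15 × $110 = $1,650, leaving $2,255. Low-Income Housing Credit: $73,700 is at or below the $243,000 threshold, so the full $5,250 applies. total $2,255 + $5,250 = $7,505
Difference: |$7,285 − $7,505| = $220.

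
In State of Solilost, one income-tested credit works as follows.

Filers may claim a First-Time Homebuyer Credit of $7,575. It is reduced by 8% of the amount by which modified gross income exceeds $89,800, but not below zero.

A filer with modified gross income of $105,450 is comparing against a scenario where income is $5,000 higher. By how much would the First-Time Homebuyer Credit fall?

$400

At $105,450 — 8% of the $15,650 excess over $89,800 is $1,252; credit = $7,575 − $1,252 = $6,323.
At $110,450 — 8% of the $20,650 excess over $89,800 is $1,652; credit = $7,575 − $1,652 = $5,923.
Lost: $6,323 − $5,923 = $400.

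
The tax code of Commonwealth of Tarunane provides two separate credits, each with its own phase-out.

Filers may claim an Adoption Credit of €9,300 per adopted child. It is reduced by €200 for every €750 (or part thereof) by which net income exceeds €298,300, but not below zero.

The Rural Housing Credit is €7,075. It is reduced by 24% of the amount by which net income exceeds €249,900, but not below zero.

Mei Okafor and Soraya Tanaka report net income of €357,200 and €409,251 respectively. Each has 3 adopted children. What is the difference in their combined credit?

Mei (€357,200): Adoption Credit: base = 3 × €9,300 = €27,900. income exceeds €298,300 by €58,900, which is 79 full-or-partial €750 increments; reduction = 79 × €200 = €15,800, leaving €12,100. Rural Housing Credit: 24% of the €107,300 excess over €249,900 is €25,752 ≥ base, so the credit is €0. total €12,100 + €0 = €12,100
Soraya (€409,251): Adoption Credit: base = 3 × €9,300 = €27,900. income exceeds €298,300 by €110,951 → 148 increments × €200 = €29,600 ≥ base, so the credit is €0. Rural Housing Credit: 24% of the €159,351 excess over €249,900 is €38,244.24 ≥ base, so the credit is €0. total €0 + €0 = €0
Difference: |€12,100 − €0| = €12,100.

€12,100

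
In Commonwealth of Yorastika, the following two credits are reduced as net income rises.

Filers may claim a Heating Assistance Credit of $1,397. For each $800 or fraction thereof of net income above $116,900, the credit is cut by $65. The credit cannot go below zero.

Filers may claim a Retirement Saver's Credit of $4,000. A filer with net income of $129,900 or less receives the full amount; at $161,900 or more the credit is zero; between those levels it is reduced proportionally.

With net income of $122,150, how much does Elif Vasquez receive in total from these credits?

$4,942

Heating Assistance Credit: income exceeds $116,900 by $5,250, which is 7 full-or-partial $800 increments; reduction = 7 × $65 = $455, leaving $942.
Retirement Saver's Credit: $122,150 is at or below the $129,900 threshold, so the full $4,000 applies.
Total: $942 + $4,000 = $4,942.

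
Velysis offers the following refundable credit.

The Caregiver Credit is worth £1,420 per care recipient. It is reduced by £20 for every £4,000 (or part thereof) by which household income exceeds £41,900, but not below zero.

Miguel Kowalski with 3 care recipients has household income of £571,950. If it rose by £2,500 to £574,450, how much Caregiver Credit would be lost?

£20

At £571,950 — base = 3 × £1,420 = £4,260. income exceeds £41,900 by £530,050, which is 133 full-or-partial £4,000 increments; reduction = 133 × £20 = £2,660, leaving £1,600.
At £574,450 — base = 3 × £1,420 = £4,260. income exceeds £41,900 by £532,550, which is 134 full-or-partial £4,000 increments; reduction = 134 × £20 = £2,680, leaving £1,580.
Lost: £1,600 − £1,580 = £20.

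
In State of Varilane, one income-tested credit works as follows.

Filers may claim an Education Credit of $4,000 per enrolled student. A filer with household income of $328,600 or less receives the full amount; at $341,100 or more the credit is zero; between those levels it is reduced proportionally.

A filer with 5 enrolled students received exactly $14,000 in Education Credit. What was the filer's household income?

$332,350

Full credit = 5 × $4,000 = $20,000.
$14,000 is 14,000/20,000 of the full $20,000, so 6,000/20,000 of the $12,500 range has been used: income = $328,600 + $12,500 × 6,000/20,000 = $332,350.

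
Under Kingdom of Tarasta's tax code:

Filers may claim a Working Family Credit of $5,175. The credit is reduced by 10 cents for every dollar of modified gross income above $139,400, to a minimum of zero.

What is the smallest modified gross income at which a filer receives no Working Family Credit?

The credit falls by 10% of each dollar above $139,400, so it reaches zero when the excess is $5,175 / 10% = $51,750: income = $139,400 + $51,750 = $191,150.

$191,150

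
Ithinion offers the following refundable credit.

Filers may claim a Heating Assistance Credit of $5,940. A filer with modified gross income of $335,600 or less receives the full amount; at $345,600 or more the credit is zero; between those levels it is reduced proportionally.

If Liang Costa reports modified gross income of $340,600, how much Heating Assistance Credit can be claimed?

$2,970

Heating Assistance Credit: $340,600 is $5,000 into a $10,000 phase-out range, leaving 5,000/10,000 of the credit: $5,940 × 5,000/10,000 = $2,970.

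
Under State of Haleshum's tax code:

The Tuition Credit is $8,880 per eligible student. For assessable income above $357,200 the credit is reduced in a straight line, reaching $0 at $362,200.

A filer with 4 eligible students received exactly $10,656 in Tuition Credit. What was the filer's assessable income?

Full credit = 4 × $8,880 = $35,520.
$10,656 is 10,656/35,520 of the full $35,520, so 24,864/35,520 of the $5,000 range has been used: income = $357,200 + $5,000 × 24,864/35,520 = $360,700.

$360,700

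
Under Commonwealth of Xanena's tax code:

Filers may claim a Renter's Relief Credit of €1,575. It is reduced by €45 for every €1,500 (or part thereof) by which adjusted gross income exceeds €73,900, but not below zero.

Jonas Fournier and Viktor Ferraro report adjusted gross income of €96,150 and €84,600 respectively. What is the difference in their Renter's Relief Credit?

€315

Jonas (€96,150): Renter's Relief Credit: income exceeds €73,900 by €22,250, which is 15 full-or-partial €1,500 increments; reduction = 15 × €45 = €675, leaving €900.
Viktor (€84,600): Renter's Relief Credit: income exceeds €73,900 by €10,700, which is 8 full-or-partial €1,500 increments; reduction = 8 × €45 = €360, leaving €1,215.
Difference: |€900 − €1,215| = €315.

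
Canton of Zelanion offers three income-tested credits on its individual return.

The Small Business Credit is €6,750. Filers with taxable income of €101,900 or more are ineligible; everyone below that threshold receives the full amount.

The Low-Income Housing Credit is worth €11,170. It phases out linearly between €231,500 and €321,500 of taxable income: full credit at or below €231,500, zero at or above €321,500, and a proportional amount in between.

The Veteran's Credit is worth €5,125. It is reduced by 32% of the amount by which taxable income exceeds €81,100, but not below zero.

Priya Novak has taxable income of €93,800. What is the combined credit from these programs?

€18,981

Small Business Credit: €93,800 is below the €101,900 cutoff, so the full €6,750 applies.
Low-Income Housing Credit: €93,800 is at or below the €231,500 threshold, so the full €11,170 applies.
Veteran's Credit: 32% of the €12,700 excess over €81,100 is €4,064; credit = €5,125 − €4,064 = €1,061.
Total: €6,750 + €11,170 + €1,061 = €18,981.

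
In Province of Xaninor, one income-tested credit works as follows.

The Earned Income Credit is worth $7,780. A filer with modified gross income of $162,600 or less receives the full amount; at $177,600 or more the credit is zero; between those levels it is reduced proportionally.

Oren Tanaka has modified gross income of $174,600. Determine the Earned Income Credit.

Earned Income Credit: $174,600 is $12,000 into a $15,000 phase-out range, leaving 3,000/15,000 of the credit: $7,780 × 3,000/15,000 = $1,556.

$1,556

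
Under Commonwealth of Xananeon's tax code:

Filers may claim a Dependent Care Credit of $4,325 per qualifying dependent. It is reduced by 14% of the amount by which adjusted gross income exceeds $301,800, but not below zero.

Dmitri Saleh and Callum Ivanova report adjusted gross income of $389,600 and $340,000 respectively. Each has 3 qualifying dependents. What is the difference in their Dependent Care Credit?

Dmitri ($389,600): Dependent Care Credit: base = 3 × $4,325 = $12,975. 14% of the $87,800 excess over $301,800 is $12,292; credit = $12,975 − $12,292 = $683.
Callum ($340,000): Dependent Care Credit: base = 3 × $4,325 = $12,975. 14% of the $38,200 excess over $301,800 is $5,348; credit = $12,975 − $5,348 = $7,627.
Difference: |$683 − $7,627| = $6,944.

$6,944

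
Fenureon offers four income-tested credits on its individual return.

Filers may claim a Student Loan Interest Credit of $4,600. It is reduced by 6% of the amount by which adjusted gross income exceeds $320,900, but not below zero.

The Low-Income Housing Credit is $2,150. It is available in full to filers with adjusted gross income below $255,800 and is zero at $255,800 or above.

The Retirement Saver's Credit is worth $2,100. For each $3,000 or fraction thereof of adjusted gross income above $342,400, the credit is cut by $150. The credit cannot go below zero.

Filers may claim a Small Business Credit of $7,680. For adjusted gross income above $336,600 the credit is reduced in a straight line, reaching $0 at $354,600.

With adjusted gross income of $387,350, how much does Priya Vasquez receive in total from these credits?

$613

Student Loan Interest Credit: 6% of the $66,450 excess over $320,900 is $3,987; credit = $4,600 − $3,987 = $613.
Low-Income Housing Credit: $387,350 meets or exceeds the $255,800 cutoff, so the credit is $0.
Retirement Saver's Credit: income exceeds $342,400 by $44,950 → 15 increments × $150 = $2,250 ≥ base, so the credit is $0.
Small Business Credit: $387,350 is at or above $354,600, so the credit is $0.
Total: $613 + $0 + $0 + $0 = $613.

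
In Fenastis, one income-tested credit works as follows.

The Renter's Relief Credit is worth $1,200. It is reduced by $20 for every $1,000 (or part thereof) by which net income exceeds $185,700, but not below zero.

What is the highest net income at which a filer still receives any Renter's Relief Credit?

After 59 increments the reduction is 59 × $20 = $1,180, leaving $20; one more increment wipes it out. Increment 59 ends at excess 59 × $1,000 = $59,000, so the highest qualifying income is $185,700 + $59,000 = $244,700.

$244,700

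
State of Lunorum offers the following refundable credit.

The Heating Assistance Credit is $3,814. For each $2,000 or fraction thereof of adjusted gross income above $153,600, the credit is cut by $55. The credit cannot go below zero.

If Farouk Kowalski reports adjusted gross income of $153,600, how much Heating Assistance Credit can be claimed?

$3,814

Heating Assistance Credit: $153,600 is at or below the $153,600 threshold, so the full $3,814 applies.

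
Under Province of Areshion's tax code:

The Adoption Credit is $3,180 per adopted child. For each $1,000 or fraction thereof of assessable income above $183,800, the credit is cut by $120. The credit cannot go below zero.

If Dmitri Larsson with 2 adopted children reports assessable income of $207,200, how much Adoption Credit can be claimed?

$3,480

Adoption Credit: base = 2 × $3,180 = $6,360. income exceeds $183,800 by $23,400, which is 24 full-or-partial $1,000 increments; reduction = 24 × $120 = $2,880, leaving $3,480.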